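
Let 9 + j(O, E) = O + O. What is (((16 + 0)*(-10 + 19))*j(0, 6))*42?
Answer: -54432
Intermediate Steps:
j(O, E) = -9 + 2*O (j(O, E) = -9 + (O + O) = -9 + 2*O)
(((16 + 0)*(-10 + 19))*j(0, 6))*42 = (((16 + 0)*(-10 + 19))*(-9 + 2*0))*42 = ((16*9)*(-9 + 0))*42 = (144*(-9))*42 = -1296*42 = -54432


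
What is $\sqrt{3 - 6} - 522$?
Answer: $-522 + i \sqrt{3} \approx -522.0 + 1.732 i$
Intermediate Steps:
$\sqrt{3 - 6} - 522 = \sqrt{-3} - 522 = i \sqrt{3} - 522 = -522 + i \sqrt{3}$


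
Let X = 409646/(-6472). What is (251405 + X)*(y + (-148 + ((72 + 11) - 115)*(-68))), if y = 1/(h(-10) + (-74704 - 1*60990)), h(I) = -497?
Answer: 74880402934734893/146904692 ≈ 5.0972e+8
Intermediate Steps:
X = -204823/3236 (X = 409646*(-1/6472) = -204823/3236 ≈ -63.295)
y = -1/136191 (y = 1/(-497 + (-74704 - 1*60990)) = 1/(-497 + (-74704 - 60990)) = 1/(-497 - 135694) = 1/(-136191) = -1/136191 ≈ -7.3426e-6)
(251405 + X)*(y + (-148 + ((72 + 11) - 115)*(-68))) = (251405 - 204823/3236)*(-1/136191 + (-148 + ((72 + 11) - 115)*(-68))) = 813341757*(-1/136191 + (-148 + (83 - 115)*(-68)))/3236 = 813341757*(-1/136191 + (-148 - 32*(-68)))/3236 = 813341757*(-1/136191 + (-148 + 2176))/3236 = 813341757*(-1/136191 + 2028)/3236 = (813341757/3236)*(276195347/136191) = 74880402934734893/146904692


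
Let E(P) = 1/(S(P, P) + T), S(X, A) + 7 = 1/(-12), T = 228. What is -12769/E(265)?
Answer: -33850619/12 ≈ -2.8209e+6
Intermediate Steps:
S(X, A) = -85/12 (S(X, A) = -7 + 1/(-12) = -7 - 1/12 = -85/12)
E(P) = 12/2651 (E(P) = 1/(-85/12 + 228) = 1/(2651/12) = 12/2651)
-12769/E(265) = -12769/12/2651 = -12769*2651/12 = -33850619/12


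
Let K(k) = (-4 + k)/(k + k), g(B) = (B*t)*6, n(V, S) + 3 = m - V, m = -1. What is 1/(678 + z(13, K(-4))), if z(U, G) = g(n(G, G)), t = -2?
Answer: 1/738 ≈ 0.0013550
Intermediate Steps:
n(V, S) = -4 - V (n(V, S) = -3 + (-1 - V) = -4 - V)
g(B) = -12*B (g(B) = (B*(-2))*6 = -2*B*6 = -12*B)
K(k) = (-4 + k)/(2*k) (K(k) = (-4 + k)/((2*k)) = (-4 + k)*(1/(2*k)) = (-4 + k)/(2*k))
z(U, G) = 48 + 12*G (z(U, G) = -12*(-4 - G) = 48 + 12*G)
1/(678 + z(13, K(-4))) = 1/(678 + (48 + 12*((½)*(-4 - 4)/(-4)))) = 1/(678 + (48 + 12*((½)*(-¼)*(-8)))) = 1/(678 + (48 + 12*1)) = 1/(678 + (48 + 12)) = 1/(678 + 60) = 1/738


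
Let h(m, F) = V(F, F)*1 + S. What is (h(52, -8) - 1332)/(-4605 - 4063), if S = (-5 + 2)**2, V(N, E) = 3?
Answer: 30/197 ≈ 0.15228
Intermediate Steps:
S = 9 (S = (-3)**2 = 9)
h(m, F) = 12 (h(m, F) = 3*1 + 9 = 3 + 9 = 12)
(h(52, -8) - 1332)/(-4605 - 4063) = (12 - 1332)/(-4605 - 4063) = -1320/(-8668) = -1320*(-1/8668) = 30/197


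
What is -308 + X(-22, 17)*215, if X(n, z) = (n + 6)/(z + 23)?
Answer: -394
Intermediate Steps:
X(n, z) = (6 + n)/(23 + z)
-308 + X(-22, 17)*215 = -308 + ((6 - 22)/(23 + 17))*215 = -308 + (-16/40)*215 = -308 + ((1/40)*(-16))*215 = -308 - ⅖*215 = -308 - 86 = -394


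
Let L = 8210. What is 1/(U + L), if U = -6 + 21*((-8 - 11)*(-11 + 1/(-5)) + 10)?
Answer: 5/64414 ≈ 7.7623e-5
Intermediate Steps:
U = 23364/5 (U = -6 + 21*(-19*(-11 - 1/5) + 10) = -6 + 21*(-19*(-56/5) + 10) = -6 + 21*(1064/5 + 10) = -6 + 21*(1114/5) = -6 + 23394/5 = 23364/5 ≈ 4672.8)
1/(U + L) = 1/(23364/5 + 8210) = 1/(64414/5) = 5/64414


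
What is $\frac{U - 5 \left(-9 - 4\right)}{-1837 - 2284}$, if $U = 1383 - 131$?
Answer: $- \frac{1317}{4121} \approx -0.31958$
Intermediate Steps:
$U = 1252$
$\frac{U - 5 \left(-9 - 4\right)}{-1837 - 2284} = \frac{1252 - 5 \left(-9 - 4\right)}{-1837 - 2284} = \frac{1252 - -65}{-4121} = \left(1252 + 65\right) \left(- \frac{1}{4121}\right) = 1317 \left(- \frac{1}{4121}\right) = - \frac{1317}{4121}$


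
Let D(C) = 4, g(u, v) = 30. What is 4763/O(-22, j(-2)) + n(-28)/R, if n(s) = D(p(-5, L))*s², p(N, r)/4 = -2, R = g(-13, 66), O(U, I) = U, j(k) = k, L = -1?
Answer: -3359/30 ≈ -111.97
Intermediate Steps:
R = 30
p(N, r) = -8 (p(N, r) = 4*(-2) = -8)
n(s) = 4*s²
4763/O(-22, j(-2)) + n(-28)/R = 4763/(-22) + (4*(-28)²)/30 = 4763*(-1/22) + (4*784)*(1/30) = -433/2 + 3136*(1/30) = -433/2 + 1568/15 = -3359/30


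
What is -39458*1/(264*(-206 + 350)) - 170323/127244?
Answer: -1436974115/604663488 ≈ -2.3765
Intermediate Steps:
-39458*1/(264*(-206 + 350)) - 170323/127244 = -39458/(144*264) - 170323*1/127244 = -39458/38016 - 170323/127244 = -39458*1/38016 - 170323/127244 = -19729/19008 - 170323/127244 = -1436974115/604663488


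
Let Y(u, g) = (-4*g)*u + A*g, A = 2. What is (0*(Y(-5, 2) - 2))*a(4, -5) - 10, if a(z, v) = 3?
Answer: -10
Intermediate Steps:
Y(u, g) = 2*g - 4*g*u (Y(u, g) = (-4*g)*u + 2*g = -4*g*u + 2*g = 2*g - 4*g*u)
(0*(Y(-5, 2) - 2))*a(4, -5) - 10 = (0*(2*2*(1 - 2*(-5)) - 2))*3 - 10 = (0*(2*2*(1 + 10) - 2))*3 - 10 = (0*(2*2*11 - 2))*3 - 10 = (0*(44 - 2))*3 - 10 = (0*42)*3 - 10 = 0*3 - 10 = 0 - 10 = -10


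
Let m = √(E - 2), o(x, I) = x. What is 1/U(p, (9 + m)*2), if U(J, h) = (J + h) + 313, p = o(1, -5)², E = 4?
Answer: 83/27554 - √2/55108 ≈ 0.0029866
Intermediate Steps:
m = √2 (m = √(4 - 2) = √2 ≈ 1.4142)
p = 1 (p = 1² = 1)
U(J, h) = 313 + J + h
1/U(p, (9 + m)*2) = 1/(313 + 1 + (9 + √2)*2) = 1/(313 + 1 + (18 + 2*√2)) = 1/(332 + 2*√2)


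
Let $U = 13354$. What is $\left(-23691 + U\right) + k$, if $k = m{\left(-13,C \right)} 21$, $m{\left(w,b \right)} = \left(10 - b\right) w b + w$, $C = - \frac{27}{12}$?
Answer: $- \frac{49367}{16} \approx -3085.4$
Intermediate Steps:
$C = - \frac{9}{4}$ ($C = \left(-27\right) \frac{1}{12} = - \frac{9}{4} \approx -2.25$)
$m{\left(w,b \right)} = w + b w \left(10 - b\right)$ ($m{\left(w,b \right)} = w \left(10 - b\right) b + w = b w \left(10 - b\right) + w = w + b w \left(10 - b\right)$)
$k = \frac{116025}{16}$ ($k = - 13 \left(1 - \left(- \frac{9}{4}\right)^{2} + 10 \left(- \frac{9}{4}\right)\right) 21 = - 13 \left(1 - \frac{81}{16} - \frac{45}{2}\right) 21 = \left(-13\right) \left(- \frac{425}{16}\right) 21 = \frac{5525}{16} \cdot 21 = \frac{116025}{16} \approx 7251.6$)
$\left(-23691 + U\right) + k = \left(-23691 + 13354\right) + \frac{116025}{16} = -10337 + \frac{116025}{16} = - \frac{49367}{16}$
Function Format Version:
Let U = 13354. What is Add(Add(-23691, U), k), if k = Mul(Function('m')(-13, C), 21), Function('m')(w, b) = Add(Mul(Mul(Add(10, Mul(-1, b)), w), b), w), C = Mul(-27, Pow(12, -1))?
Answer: Rational(-49367, 16) ≈ -3085.4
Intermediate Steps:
C = Rational(-9, 4) (C = Mul(-27, Rational(1, 12)) = Rational(-9, 4) ≈ -2.2500)
Function('m')(w, b) = Add(w, Mul(b, w, Add(10, Mul(-1, b)))) (Function('m')(w, b) = Add(Mul(Mul(w, Add(10, Mul(-1, b))), b), w) = Add(Mul(b, w, Add(10, Mul(-1, b))), w) = Add(w, Mul(b, w, Add(10, Mul(-1, b)))))
k = Rational(116025, 16) (k = Mul(Mul(-13, Add(1, Mul(-1, Pow(Rational(-9, 4), 2)), Mul(10, Rational(-9, 4)))), 21) = Mul(Mul(-13, Add(1, Mul(-1, Rational(81, 16)), Rational(-45, 2))), 21) = Mul(Mul(-13, Add(1, Rational(-81, 16), Rational(-45, 2))), 21) = Mul(Mul(-13, Rational(-425, 16)), 21) = Mul(Rational(5525, 16), 21) = Rational(116025, 16) ≈ 7251.6)
Add(Add(-23691, U), k) = Add(Add(-23691, 13354), Rational(116025, 16)) = Add(-10337, Rational(116025, 16)) = Rational(-49367, 16)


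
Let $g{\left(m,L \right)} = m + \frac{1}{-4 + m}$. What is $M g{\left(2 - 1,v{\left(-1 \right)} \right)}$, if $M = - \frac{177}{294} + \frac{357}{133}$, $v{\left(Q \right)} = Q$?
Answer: $\frac{3877}{2793} \approx 1.3881$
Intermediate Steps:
$M = \frac{3877}{1862}$ ($M = \left(-177\right) \frac{1}{294} + 357 \cdot \frac{1}{133} = - \frac{59}{98} + \frac{51}{19} = \frac{3877}{1862} \approx 2.0822$)
$M g{\left(2 - 1,v{\left(-1 \right)} \right)} = \frac{3877 \frac{1 + \left(2 - 1\right)^{2} - 4 \left(2 - 1\right)}{-4 + \left(2 - 1\right)}}{1862} = \frac{3877 \frac{1 + 1^{2} - 4}{-4 + 1}}{1862} = \frac{3877 \frac{1 + 1 - 4}{-3}}{1862} = \frac{3877 \left(\left(- \frac{1}{3}\right) \left(-2\right)\right)}{1862} = \frac{3877}{1862} \cdot \frac{2}{3} = \frac{3877}{2793}$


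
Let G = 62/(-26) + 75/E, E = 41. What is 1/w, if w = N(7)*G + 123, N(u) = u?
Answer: 533/63487 ≈ 0.0083954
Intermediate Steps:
G = -296/533 (G = 62/(-26) + 75/41 = 62*(-1/26) + 75*(1/41) = -31/13 + 75/41 = -296/533 ≈ -0.55535)
w = 63487/533 (w = 7*(-296/533) + 123 = -2072/533 + 123 = 63487/533 ≈ 119.11)
1/w = 1/(63487/533) = 533/63487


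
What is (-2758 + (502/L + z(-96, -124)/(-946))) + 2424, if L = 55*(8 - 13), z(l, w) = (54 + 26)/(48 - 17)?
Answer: -123106216/366575 ≈ -335.83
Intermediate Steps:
z(l, w) = 80/31
L = -275 (L = 55*(-5) = -275)
(-2758 + (502/L + z(-96, -124)/(-946))) + 2424 = (-2758 + (502/(-275) + (80/31)/(-946))) + 2424 = (-2758 + (502*(-1/275) + (80/31)*(-1/946))) + 2424 = (-2758 + (-502/275 - 40/14663)) + 2424 = (-2758 - 670166/366575) + 2424 = -1011684016/366575 + 2424 = -123106216/366575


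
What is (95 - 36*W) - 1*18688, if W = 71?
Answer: -21149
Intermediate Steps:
(95 - 36*W) - 1*18688 = (95 - 36*71) - 1*18688 = (95 - 2556) - 18688 = -2461 - 18688 = -21149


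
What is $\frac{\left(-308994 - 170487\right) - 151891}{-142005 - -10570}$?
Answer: $\frac{631372}{131435} \approx 4.8037$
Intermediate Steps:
$\frac{\left(-308994 - 170487\right) - 151891}{-142005 - -10570} = \frac{-479481 - 151891}{-142005 + 10570} = - \frac{631372}{-131435} = \left(-631372\right) \left(- \frac{1}{131435}\right) = \frac{631372}{131435}$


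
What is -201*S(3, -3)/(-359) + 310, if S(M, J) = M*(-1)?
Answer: 110687/359 ≈ 308.32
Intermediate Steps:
S(M, J) = -M
-201*S(3, -3)/(-359) + 310 = -201*(-1*3)/(-359) + 310 = -(-603)*(-1)/359 + 310 = -201*3/359 + 310 = -603/359 + 310 = 110687/359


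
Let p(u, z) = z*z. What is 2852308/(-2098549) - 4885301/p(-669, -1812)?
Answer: -19617151886201/6890258267856 ≈ -2.8471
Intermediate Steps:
p(u, z) = z²
2852308/(-2098549) - 4885301/p(-669, -1812) = 2852308/(-2098549) - 4885301/((-1812)²) = 2852308*(-1/2098549) - 4885301/3283344 = -2852308/2098549 - 4885301*1/3283344 = -2852308/2098549 - 4885301/3283344 = -19617151886201/6890258267856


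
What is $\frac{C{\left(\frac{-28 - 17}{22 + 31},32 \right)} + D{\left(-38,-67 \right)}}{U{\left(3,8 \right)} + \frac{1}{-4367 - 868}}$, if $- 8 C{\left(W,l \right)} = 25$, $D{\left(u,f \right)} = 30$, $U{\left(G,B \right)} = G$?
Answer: $\frac{1125525}{125632} \approx 8.9589$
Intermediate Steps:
$C{\left(W,l \right)} = - \frac{25}{8}$ ($C{\left(W,l \right)} = \left(- \frac{1}{8}\right) 25 = - \frac{25}{8}$)
$\frac{C{\left(\frac{-28 - 17}{22 + 31},32 \right)} + D{\left(-38,-67 \right)}}{U{\left(3,8 \right)} + \frac{1}{-4367 - 868}} = \frac{- \frac{25}{8} + 30}{3 + \frac{1}{-4367 - 868}} = \frac{215}{8 \left(3 + \frac{1}{-5235}\right)} = \frac{215}{8 \left(3 - \frac{1}{5235}\right)} = \frac{215}{8 \cdot \frac{15704}{5235}} = \frac{215}{8} \cdot \frac{5235}{15704} = \frac{1125525}{125632}$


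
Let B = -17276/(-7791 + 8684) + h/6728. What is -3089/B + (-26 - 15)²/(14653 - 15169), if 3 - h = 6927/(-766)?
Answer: 7185916231777973/45937511420268 ≈ 156.43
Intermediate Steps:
h = 9225/766 (h = 3 - 6927/(-766) = 3 - 6927*(-1)/766 = 3 - 1*(-6927/766) = 3 + 6927/766 = 9225/766 ≈ 12.043)
B = -89026184923/4602207664 (B = -17276/(-7791 + 8684) + (9225/766)/6728 = -17276/893 + (9225/766)*(1/6728) = -17276*1/893 + 9225/5153648 = -17276/893 + 9225/5153648 = -89026184923/4602207664 ≈ -19.344)
-3089/B + (-26 - 15)²/(14653 - 15169) = -3089/(-89026184923/4602207664) + (-26 - 15)²/(14653 - 15169) = -3089*(-4602207664/89026184923) + (-41)²/(-516) = 14216219474096/89026184923 + 1681*(-1/516) = 14216219474096/89026184923 - 1681/516 = 7185916231777973/45937511420268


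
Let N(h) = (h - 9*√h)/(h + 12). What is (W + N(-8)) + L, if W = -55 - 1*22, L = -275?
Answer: -354 - 9*I*√2/2 ≈ -354.0 - 6.364*I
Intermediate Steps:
W = -77 (W = -55 - 22 = -77)
N(h) = (h - 9*√h)/(12 + h)
(W + N(-8)) + L = (-77 + (-8 - 18*I*√2)/(12 - 8)) - 275 = (-77 + (-8 - 18*I*√2)/4) - 275 = (-77 + (-2 - 9*I*√2/2)) - 275 = (-79 - 9*I*√2/2) - 275 = -354 - 9*I*√2/2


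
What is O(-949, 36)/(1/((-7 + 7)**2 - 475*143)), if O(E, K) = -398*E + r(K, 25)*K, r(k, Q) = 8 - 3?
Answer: -25667634850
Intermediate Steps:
r(k, Q) = 5
O(E, K) = -398*E + 5*K
O(-949, 36)/(1/((-7 + 7)**2 - 475*143)) = (-398*(-949) + 5*36)/(1/((-7 + 7)**2 - 475*143)) = (377702 + 180)/(1/(0**2 - 67925)) = 377882/(1/(0 - 67925)) = 377882/(1/(-67925)) = 377882/(-1/67925) = 377882*(-67925) = -25667634850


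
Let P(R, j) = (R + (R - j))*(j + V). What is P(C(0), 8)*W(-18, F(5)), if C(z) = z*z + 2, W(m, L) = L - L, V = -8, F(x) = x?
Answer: 0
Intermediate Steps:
W(m, L) = 0
C(z) = 2 + z² (C(z) = z² + 2 = 2 + z²)
P(R, j) = (-8 + j)*(-j + 2*R) (P(R, j) = (R + (R - j))*(j - 8) = (-j + 2*R)*(-8 + j) = (-8 + j)*(-j + 2*R))
P(C(0), 8)*W(-18, F(5)) = (-1*8² - 16*(2 + 0²) + 8*8 + 2*(2 + 0²)*8)*0 = (-1*64 - 16*(2 + 0) + 64 + 2*(2 + 0)*8)*0 = (-64 - 16*2 + 64 + 2*2*8)*0 = (-64 - 32 + 64 + 32)*0 = 0*0 = 0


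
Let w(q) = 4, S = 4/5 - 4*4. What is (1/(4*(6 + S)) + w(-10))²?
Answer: 534361/33856 ≈ 15.783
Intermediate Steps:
S = -76/5 (S = 4*(⅕) - 16 = ⅘ - 16 = -76/5 ≈ -15.200)
(1/(4*(6 + S)) + w(-10))² = (1/(4*(6 - 76/5)) + 4)² = (1/(4*(-46/5)) + 4)² = (1/(-184/5) + 4)² = (-5/184 + 4)² = (731/184)² = 534361/33856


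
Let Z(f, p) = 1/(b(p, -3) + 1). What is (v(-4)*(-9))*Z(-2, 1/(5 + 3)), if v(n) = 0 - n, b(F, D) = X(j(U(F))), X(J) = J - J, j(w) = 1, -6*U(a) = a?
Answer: -36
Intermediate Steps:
U(a) = -a/6
X(J) = 0
b(F, D) = 0
Z(f, p) = 1 (Z(f, p) = 1/(0 + 1) = 1/1 = 1)
v(n) = -n
(v(-4)*(-9))*Z(-2, 1/(5 + 3)) = (-1*(-4)*(-9))*1 = (4*(-9))*1 = -36*1 = -36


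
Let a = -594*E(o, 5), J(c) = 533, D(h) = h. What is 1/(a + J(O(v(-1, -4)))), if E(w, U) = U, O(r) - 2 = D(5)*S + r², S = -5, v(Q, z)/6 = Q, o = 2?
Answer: -1/2437 ≈ -0.00041034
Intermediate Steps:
v(Q, z) = 6*Q
O(r) = -23 + r² (O(r) = 2 + (5*(-5) + r²) = 2 + (-25 + r²) = -23 + r²)
a = -2970 (a = -594*5 = -2970)
1/(a + J(O(v(-1, -4)))) = 1/(-2970 + 533) = 1/(-2437) = -1/2437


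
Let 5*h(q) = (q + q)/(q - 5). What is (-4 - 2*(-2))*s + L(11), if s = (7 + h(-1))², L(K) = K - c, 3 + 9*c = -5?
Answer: 107/9 ≈ 11.889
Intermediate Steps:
c = -8/9 (c = -⅓ + (⅑)*(-5) = -⅓ - 5/9 = -8/9 ≈ -0.88889)
h(q) = 2*q/(5*(-5 + q)) (h(q) = ((q + q)/(q - 5))/5 = ((2*q)/(-5 + q))/5 = (2*q/(-5 + q))/5 = 2*q/(5*(-5 + q)))
L(K) = 8/9 + K (L(K) = K - 1*(-8/9) = K + 8/9 = 8/9 + K)
s = 11236/225 (s = (7 + (⅖)*(-1)/(-5 - 1))² = (7 + (⅖)*(-1)/(-6))² = (7 + (⅖)*(-1)*(-⅙))² = (7 + 1/15)² = (106/15)² = 11236/225 ≈ 49.938)
(-4 - 2*(-2))*s + L(11) = (-4 - 2*(-2))*(11236/225) + (8/9 + 11) = (-4 + 4)*(11236/225) + 107/9 = 0*(11236/225) + 107/9 = 0 + 107/9 = 107/9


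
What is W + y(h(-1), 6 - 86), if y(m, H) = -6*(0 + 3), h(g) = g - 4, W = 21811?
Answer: 21793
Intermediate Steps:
h(g) = -4 + g
y(m, H) = -18 (y(m, H) = -6*3 = -18)
W + y(h(-1), 6 - 86) = 21811 - 18 = 21793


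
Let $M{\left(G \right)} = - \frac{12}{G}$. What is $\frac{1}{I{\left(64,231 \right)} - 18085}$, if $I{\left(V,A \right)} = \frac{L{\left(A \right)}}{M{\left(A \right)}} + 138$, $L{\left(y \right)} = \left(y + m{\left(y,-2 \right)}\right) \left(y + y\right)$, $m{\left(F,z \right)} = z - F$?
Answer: $- \frac{1}{160} \approx -0.00625$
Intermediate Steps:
$L{\left(y \right)} = - 4 y$ ($L{\left(y \right)} = \left(y - \left(2 + y\right)\right) \left(y + y\right) = - 2 \cdot 2 y = - 4 y$)
$I{\left(V,A \right)} = 138 + \frac{A^{2}}{3}$ ($I{\left(V,A \right)} = \frac{\left(-4\right) A}{\left(-12\right) \frac{1}{A}} + 138 = - 4 A \left(- \frac{A}{12}\right) + 138 = \frac{A^{2}}{3} + 138 = 138 + \frac{A^{2}}{3}$)
$\frac{1}{I{\left(64,231 \right)} - 18085} = \frac{1}{\left(138 + \frac{231^{2}}{3}\right) - 18085} = \frac{1}{\left(138 + \frac{1}{3} \cdot 53361\right) - 18085} = \frac{1}{\left(138 + 17787\right) - 18085} = \frac{1}{17925 - 18085} = \frac{1}{-160} = - \frac{1}{160}$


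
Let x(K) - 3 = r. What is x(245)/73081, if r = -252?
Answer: -249/73081 ≈ -0.0034072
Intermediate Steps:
x(K) = -249 (x(K) = 3 - 252 = -249)
x(245)/73081 = -249/73081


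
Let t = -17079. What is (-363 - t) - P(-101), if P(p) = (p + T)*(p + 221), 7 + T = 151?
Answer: 11556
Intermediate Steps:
T = 144 (T = -7 + 151 = 144)
P(p) = (144 + p)*(221 + p) (P(p) = (p + 144)*(p + 221) = (144 + p)*(221 + p))
(-363 - t) - P(-101) = (-363 - 1*(-17079)) - (31824 + (-101)**2 + 365*(-101)) = (-363 + 17079) - (31824 + 10201 - 36865) = 16716 - 1*5160 = 16716 - 5160 = 11556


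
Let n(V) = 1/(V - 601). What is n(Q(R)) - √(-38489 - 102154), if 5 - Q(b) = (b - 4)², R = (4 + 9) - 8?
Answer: -1/597 - 3*I*√15627 ≈ -0.001675 - 375.02*I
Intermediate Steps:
R = 5 (R = 13 - 8 = 5)
Q(b) = 5 - (-4 + b)² (Q(b) = 5 - (b - 4)² = 5 - (-4 + b)²)
n(V) = 1/(-601 + V)
n(Q(R)) - √(-38489 - 102154) = 1/(-601 + (5 - (-4 + 5)²)) - √(-38489 - 102154) = 1/(-601 + (5 - 1*1²)) - √(-140643) = 1/(-601 + (5 - 1*1)) - 3*I*√15627 = 1/(-601 + (5 - 1)) - 3*I*√15627 = 1/(-601 + 4) - 3*I*√15627 = 1/(-597) - 3*I*√15627 = -1/597 - 3*I*√15627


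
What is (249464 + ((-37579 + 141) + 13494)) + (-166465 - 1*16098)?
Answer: 42957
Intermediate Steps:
(249464 + ((-37579 + 141) + 13494)) + (-166465 - 1*16098) = (249464 + (-37438 + 13494)) + (-166465 - 16098) = (249464 - 23944) - 182563 = 225520 - 182563 = 42957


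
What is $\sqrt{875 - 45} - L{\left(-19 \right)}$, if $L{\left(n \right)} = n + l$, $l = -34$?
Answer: $53 + \sqrt{830} \approx 81.81$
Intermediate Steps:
$L{\left(n \right)} = -34 + n$ ($L{\left(n \right)} = n - 34 = -34 + n$)
$\sqrt{875 - 45} - L{\left(-19 \right)} = \sqrt{875 - 45} - \left(-34 - 19\right) = \sqrt{830} - -53 = \sqrt{830} + 53 = 53 + \sqrt{830}$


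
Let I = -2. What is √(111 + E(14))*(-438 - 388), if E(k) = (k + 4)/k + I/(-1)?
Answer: -2360*√14 ≈ -8830.3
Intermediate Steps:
E(k) = 2 + (4 + k)/k (E(k) = (k + 4)/k - 2/(-1) = (4 + k)/k - 2*(-1) = (4 + k)/k + 2 = 2 + (4 + k)/k)
√(111 + E(14))*(-438 - 388) = √(111 + (3 + 4/14))*(-438 - 388) = √(111 + (3 + 4*(1/14)))*(-826) = √(111 + (3 + 2/7))*(-826) = √(111 + 23/7)*(-826) = √(800/7)*(-826) = (20*√14/7)*(-826) = -2360*√14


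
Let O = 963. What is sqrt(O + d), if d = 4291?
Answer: sqrt(5254) ≈ 72.484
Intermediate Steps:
sqrt(O + d) = sqrt(963 + 4291) = sqrt(5254)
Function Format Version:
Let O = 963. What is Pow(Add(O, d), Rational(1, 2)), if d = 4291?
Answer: Pow(5254, Rational(1, 2)) ≈ 72.484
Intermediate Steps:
Pow(Add(O, d), Rational(1, 2)) = Pow(Add(963, 4291), Rational(1, 2)) = Pow(5254, Rational(1, 2))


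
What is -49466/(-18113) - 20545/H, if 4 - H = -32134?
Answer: 1217606723/582115594 ≈ 2.0917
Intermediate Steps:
H = 32138 (H = 4 - 1*(-32134) = 4 + 32134 = 32138)
-49466/(-18113) - 20545/H = -49466/(-18113) - 20545/32138 = -49466*(-1/18113) - 20545*1/32138 = 49466/18113 - 20545/32138 = 1217606723/582115594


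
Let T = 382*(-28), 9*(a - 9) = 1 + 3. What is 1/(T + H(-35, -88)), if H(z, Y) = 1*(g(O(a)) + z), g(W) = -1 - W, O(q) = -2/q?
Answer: -85/912202 ≈ -9.3181e-5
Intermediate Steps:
a = 85/9 (a = 9 + (1 + 3)/9 = 9 + (⅑)*4 = 9 + 4/9 = 85/9 ≈ 9.4444)
T = -10696
H(z, Y) = -67/85 + z (H(z, Y) = 1*((-1 - (-2)/85/9) + z) = 1*((-1 - (-2)*9/85) + z) = 1*((-1 - 1*(-18/85)) + z) = 1*((-1 + 18/85) + z) = 1*(-67/85 + z) = -67/85 + z)
1/(T + H(-35, -88)) = 1/(-10696 + (-67/85 - 35)) = 1/(-10696 - 3042/85) = 1/(-912202/85) = -85/912202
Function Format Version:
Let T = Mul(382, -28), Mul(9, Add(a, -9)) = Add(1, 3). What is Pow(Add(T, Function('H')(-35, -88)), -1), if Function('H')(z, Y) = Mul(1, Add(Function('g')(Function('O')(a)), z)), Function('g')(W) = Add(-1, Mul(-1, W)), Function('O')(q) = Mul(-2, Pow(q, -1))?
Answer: Rational(-85, 912202) ≈ -9.3181e-5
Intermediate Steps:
a = Rational(85, 9) (a = Add(9, Mul(Rational(1, 9), Add(1, 3))) = Add(9, Mul(Rational(1, 9), 4)) = Add(9, Rational(4, 9)) = Rational(85, 9) ≈ 9.4444)
T = -10696
Function('H')(z, Y) = Add(Rational(-67, 85), z) (Function('H')(z, Y) = Mul(1, Add(Add(-1, Mul(-1, Mul(-2, Pow(Rational(85, 9), -1)))), z)) = Mul(1, Add(Add(-1, Mul(-1, Mul(-2, Rational(9, 85)))), z)) = Mul(1, Add(Add(-1, Mul(-1, Rational(-18, 85))), z)) = Mul(1, Add(Add(-1, Rational(18, 85)), z)) = Mul(1, Add(Rational(-67, 85), z)) = Add(Rational(-67, 85), z))
Pow(Add(T, Function('H')(-35, -88)), -1) = Pow(Add(-10696, Add(Rational(-67, 85), -35)), -1) = Pow(Add(-10696, Rational(-3042, 85)), -1) = Pow(Rational(-912202, 85), -1) = Rational(-85, 912202)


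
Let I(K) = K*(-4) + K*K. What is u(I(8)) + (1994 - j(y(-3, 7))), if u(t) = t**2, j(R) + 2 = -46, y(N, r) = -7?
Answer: 3066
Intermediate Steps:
j(R) = -48 (j(R) = -2 - 46 = -48)
I(K) = K**2 - 4*K (I(K) = -4*K + K**2 = K**2 - 4*K)
u(I(8)) + (1994 - j(y(-3, 7))) = (8*(-4 + 8))**2 + (1994 - 1*(-48)) = (8*4)**2 + (1994 + 48) = 32**2 + 2042 = 1024 + 2042 = 3066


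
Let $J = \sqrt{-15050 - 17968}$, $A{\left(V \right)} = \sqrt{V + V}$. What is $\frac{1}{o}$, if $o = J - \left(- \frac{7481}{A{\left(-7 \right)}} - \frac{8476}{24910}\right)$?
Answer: $\frac{174370}{59332 - 93175855 i \sqrt{14} + 174370 i \sqrt{33018}} \approx 1.0299 \cdot 10^{-7} + 0.00055015 i$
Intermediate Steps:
$A{\left(V \right)} = \sqrt{2} \sqrt{V}$ ($A{\left(V \right)} = \sqrt{2 V} = \sqrt{2} \sqrt{V}$)
$J = i \sqrt{33018}$ ($J = \sqrt{-33018} = i \sqrt{33018} \approx 181.71 i$)
$o = \frac{4238}{12455} + i \sqrt{33018} - \frac{7481 i \sqrt{14}}{14}$ ($o = i \sqrt{33018} - \left(- \frac{7481}{\sqrt{2} \sqrt{-7}} - \frac{8476}{24910}\right) = i \sqrt{33018} - \left(- \frac{7481}{\sqrt{2} i \sqrt{7}} - \frac{4238}{12455}\right) = i \sqrt{33018} - \left(- \frac{7481}{i \sqrt{14}} - \frac{4238}{12455}\right) = i \sqrt{33018} - \left(- 7481 \left(- \frac{i \sqrt{14}}{14}\right) - \frac{4238}{12455}\right) = i \sqrt{33018} - \left(\frac{7481 i \sqrt{14}}{14} - \frac{4238}{12455}\right) = i \sqrt{33018} - \left(- \frac{4238}{12455} + \frac{7481 i \sqrt{14}}{14}\right) = i \sqrt{33018} + \left(\frac{4238}{12455} - \frac{7481 i \sqrt{14}}{14}\right) = \frac{4238}{12455} + i \sqrt{33018} - \frac{7481 i \sqrt{14}}{14} \approx 0.34026 - 1817.7 i$)
$\frac{1}{o} = \frac{1}{\frac{4238}{12455} + i \sqrt{33018} - \frac{7481 i \sqrt{14}}{14}}$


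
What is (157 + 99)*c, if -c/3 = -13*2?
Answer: 19968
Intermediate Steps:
c = 78 (c = -(-39)*2 = -3*(-26) = 78)
(157 + 99)*c = (157 + 99)*78 = 256*78 = 19968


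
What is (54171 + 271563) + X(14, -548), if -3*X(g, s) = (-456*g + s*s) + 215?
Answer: 227689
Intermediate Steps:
X(g, s) = -215/3 + 152*g - s²/3 (X(g, s) = -((-456*g + s*s) + 215)/3 = -((-456*g + s²) + 215)/3 = -((s² - 456*g) + 215)/3 = -(215 + s² - 456*g)/3 = -215/3 + 152*g - s²/3)
(54171 + 271563) + X(14, -548) = (54171 + 271563) + (-215/3 + 152*14 - ⅓*(-548)²) = 325734 + (-215/3 + 2128 - ⅓*300304) = 325734 + (-215/3 + 2128 - 300304/3) = 325734 - 98045 = 227689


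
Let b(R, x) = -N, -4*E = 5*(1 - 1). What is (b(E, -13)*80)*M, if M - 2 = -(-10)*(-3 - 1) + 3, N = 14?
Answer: 39200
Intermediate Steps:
E = 0 (E = -5*(1 - 1)/4 = -5*0/4 = -1/4*0 = 0)
M = -35 (M = 2 + (-(-10)*(-3 - 1) + 3) = 2 + (-(-10)*(-4) + 3) = 2 + (-2*20 + 3) = 2 + (-40 + 3) = 2 - 37 = -35)
b(R, x) = -14 (b(R, x) = -1*14 = -14)
(b(E, -13)*80)*M = -14*80*(-35) = -1120*(-35) = 39200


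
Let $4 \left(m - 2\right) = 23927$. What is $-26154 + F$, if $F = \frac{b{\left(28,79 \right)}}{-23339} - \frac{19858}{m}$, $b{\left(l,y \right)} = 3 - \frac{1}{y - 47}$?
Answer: $- \frac{467583179043681}{17875806880} \approx -26157.0$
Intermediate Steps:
$b{\left(l,y \right)} = 3 - \frac{1}{-47 + y}$
$m = \frac{23935}{4}$ ($m = 2 + \frac{1}{4} \cdot 23927 = 2 + \frac{23927}{4} = \frac{23935}{4} \approx 5983.8$)
$F = - \frac{59325904161}{17875806880}$ ($F = \frac{\frac{1}{-47 + 79} \left(-142 + 3 \cdot 79\right)}{-23339} - \frac{19858}{\frac{23935}{4}} = \frac{-142 + 237}{32} \left(- \frac{1}{23339}\right) - \frac{79432}{23935} = \frac{1}{32} \cdot 95 \left(- \frac{1}{23339}\right) - \frac{79432}{23935} = \frac{95}{32} \left(- \frac{1}{23339}\right) - \frac{79432}{23935} = - \frac{95}{746848} - \frac{79432}{23935} = - \frac{59325904161}{17875806880} \approx -3.3188$)
$-26154 + F = -26154 - \frac{59325904161}{17875806880} = - \frac{467583179043681}{17875806880}$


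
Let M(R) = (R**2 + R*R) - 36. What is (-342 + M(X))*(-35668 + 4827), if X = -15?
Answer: -2220552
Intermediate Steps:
M(R) = -36 + 2*R**2 (M(R) = (R**2 + R**2) - 36 = 2*R**2 - 36 = -36 + 2*R**2)
(-342 + M(X))*(-35668 + 4827) = (-342 + (-36 + 2*(-15)**2))*(-35668 + 4827) = (-342 + (-36 + 2*225))*(-30841) = (-342 + (-36 + 450))*(-30841) = (-342 + 414)*(-30841) = 72*(-30841) = -2220552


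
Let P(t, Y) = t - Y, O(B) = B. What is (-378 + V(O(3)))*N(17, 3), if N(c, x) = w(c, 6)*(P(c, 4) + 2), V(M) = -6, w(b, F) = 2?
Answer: -11520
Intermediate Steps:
N(c, x) = -4 + 2*c (N(c, x) = 2*((c - 1*4) + 2) = 2*((c - 4) + 2) = 2*((-4 + c) + 2) = 2*(-2 + c) = -4 + 2*c)
(-378 + V(O(3)))*N(17, 3) = (-378 - 6)*(-4 + 2*17) = -384*(-4 + 34) = -384*30 = -11520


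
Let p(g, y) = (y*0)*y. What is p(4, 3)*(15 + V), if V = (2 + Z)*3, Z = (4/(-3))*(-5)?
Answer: 0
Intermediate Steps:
Z = 20/3 (Z = (4*(-1/3))*(-5) = -4/3*(-5) = 20/3 ≈ 6.6667)
V = 26 (V = (2 + 20/3)*3 = (26/3)*3 = 26)
p(g, y) = 0 (p(g, y) = 0*y = 0)
p(4, 3)*(15 + V) = 0*(15 + 26) = 0*41 = 0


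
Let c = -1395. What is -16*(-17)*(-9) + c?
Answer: -3843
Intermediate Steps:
-16*(-17)*(-9) + c = -16*(-17)*(-9) - 1395 = 272*(-9) - 1395 = -2448 - 1395 = -3843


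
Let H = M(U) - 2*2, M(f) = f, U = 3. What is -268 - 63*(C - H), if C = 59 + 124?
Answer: -11860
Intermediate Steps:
C = 183
H = -1 (H = 3 - 2*2 = 3 - 4 = -1)
-268 - 63*(C - H) = -268 - 63*(183 - 1*(-1)) = -268 - 63*(183 + 1) = -268 - 63*184 = -268 - 11592 = -11860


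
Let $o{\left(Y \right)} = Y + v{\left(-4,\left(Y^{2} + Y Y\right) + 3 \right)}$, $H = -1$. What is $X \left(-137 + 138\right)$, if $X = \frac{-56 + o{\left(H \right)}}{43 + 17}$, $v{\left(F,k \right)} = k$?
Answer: $- \frac{13}{15} \approx -0.86667$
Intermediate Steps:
$o{\left(Y \right)} = 3 + Y + 2 Y^{2}$ ($o{\left(Y \right)} = Y + \left(\left(Y^{2} + Y Y\right) + 3\right) = Y + \left(\left(Y^{2} + Y^{2}\right) + 3\right) = Y + \left(2 Y^{2} + 3\right) = Y + \left(3 + 2 Y^{2}\right) = 3 + Y + 2 Y^{2}$)
$X = - \frac{13}{15}$ ($X = \frac{-56 + \left(3 - 1 + 2 \left(-1\right)^{2}\right)}{43 + 17} = \frac{-56 + \left(3 - 1 + 2 \cdot 1\right)}{60} = \left(-56 + \left(3 - 1 + 2\right)\right) \frac{1}{60} = \left(-56 + 4\right) \frac{1}{60} = \left(-52\right) \frac{1}{60} = - \frac{13}{15} \approx -0.86667$)
$X \left(-137 + 138\right) = - \frac{13 \left(-137 + 138\right)}{15} = \left(- \frac{13}{15}\right) 1 = - \frac{13}{15}$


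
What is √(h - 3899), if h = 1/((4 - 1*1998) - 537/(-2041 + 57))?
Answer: 5*I*√2440220188420099/3955559 ≈ 62.442*I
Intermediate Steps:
h = -1984/3955559 (h = 1/((4 - 1998) - 537/(-1984)) = 1/(-1994 - 537*(-1/1984)) = 1/(-1994 + 537/1984) = 1/(-3955559/1984) = -1984/3955559 ≈ -0.00050157)
√(h - 3899) = √(-1984/3955559 - 3899) = √(-15422726525/3955559) = 5*I*√2440220188420099/3955559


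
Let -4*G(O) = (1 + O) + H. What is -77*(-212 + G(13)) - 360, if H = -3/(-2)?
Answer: 130099/8 ≈ 16262.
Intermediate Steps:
H = 3/2 (H = -3*(-½) = 3/2 ≈ 1.5000)
G(O) = -5/8 - O/4 (G(O) = -((1 + O) + 3/2)/4 = -(5/2 + O)/4 = -5/8 - O/4)
-77*(-212 + G(13)) - 360 = -77*(-212 + (-5/8 - ¼*13)) - 360 = -77*(-212 + (-5/8 - 13/4)) - 360 = -77*(-212 - 31/8) - 360 = -77*(-1727/8) - 360 = 132979/8 - 360 = 130099/8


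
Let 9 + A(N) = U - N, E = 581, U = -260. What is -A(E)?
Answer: 850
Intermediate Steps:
A(N) = -269 - N (A(N) = -9 + (-260 - N) = -269 - N)
-A(E) = -(-269 - 1*581) = -(-269 - 581) = -1*(-850) = 850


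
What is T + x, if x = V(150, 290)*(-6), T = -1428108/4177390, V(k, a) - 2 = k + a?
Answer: -5539933194/2088695 ≈ -2652.3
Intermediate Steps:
V(k, a) = 2 + a + k (V(k, a) = 2 + (k + a) = 2 + (a + k) = 2 + a + k)
T = -714054/2088695 (T = -1428108*1/4177390 = -714054/2088695 ≈ -0.34187)
x = -2652 (x = (2 + 290 + 150)*(-6) = 442*(-6) = -2652)
T + x = -714054/2088695 - 2652 = -5539933194/2088695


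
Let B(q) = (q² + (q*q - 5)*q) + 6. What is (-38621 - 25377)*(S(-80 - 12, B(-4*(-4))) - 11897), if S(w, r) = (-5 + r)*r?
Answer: -1169115272006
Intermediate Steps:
B(q) = 6 + q² + q*(-5 + q²) (B(q) = (q² + (q² - 5)*q) + 6 = (q² + (-5 + q²)*q) + 6 = (q² + q*(-5 + q²)) + 6 = 6 + q² + q*(-5 + q²))
S(w, r) = r*(-5 + r)
(-38621 - 25377)*(S(-80 - 12, B(-4*(-4))) - 11897) = (-38621 - 25377)*((6 + (-4*(-4))² + (-4*(-4))³ - (-20)*(-4))*(-5 + (6 + (-4*(-4))² + (-4*(-4))³ - (-20)*(-4))) - 11897) = -63998*((6 + 16² + 16³ - 5*16)*(-5 + (6 + 16² + 16³ - 5*16)) - 11897) = -63998*((6 + 256 + 4096 - 80)*(-5 + (6 + 256 + 4096 - 80)) - 11897) = -63998*(4278*(-5 + 4278) - 11897) = -63998*(4278*4273 - 11897) = -63998*(18279894 - 11897) = -63998*18267997 = -1169115272006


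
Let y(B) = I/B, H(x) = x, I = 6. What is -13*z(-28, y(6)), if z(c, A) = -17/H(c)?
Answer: -221/28 ≈ -7.8929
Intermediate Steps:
y(B) = 6/B
z(c, A) = -17/c
-13*z(-28, y(6)) = -(-221)/(-28) = -(-221)*(-1)/28 = -13*17/28 = -221/28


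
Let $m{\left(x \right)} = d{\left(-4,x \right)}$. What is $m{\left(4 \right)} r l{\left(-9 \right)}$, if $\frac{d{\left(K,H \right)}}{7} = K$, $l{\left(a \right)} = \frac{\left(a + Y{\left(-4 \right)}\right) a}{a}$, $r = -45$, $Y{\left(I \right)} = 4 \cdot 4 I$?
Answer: $-91980$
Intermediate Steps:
$Y{\left(I \right)} = 16 I$
$l{\left(a \right)} = -64 + a$ ($l{\left(a \right)} = \frac{\left(a + 16 \left(-4\right)\right) a}{a} = \frac{\left(a - 64\right) a}{a} = \frac{\left(-64 + a\right) a}{a} = \frac{a \left(-64 + a\right)}{a} = -64 + a$)
$d{\left(K,H \right)} = 7 K$
$m{\left(x \right)} = -28$ ($m{\left(x \right)} = 7 \left(-4\right) = -28$)
$m{\left(4 \right)} r l{\left(-9 \right)} = \left(-28\right) \left(-45\right) \left(-64 - 9\right) = 1260 \left(-73\right) = -91980$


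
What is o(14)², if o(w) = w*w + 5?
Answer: 40401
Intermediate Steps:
o(w) = 5 + w² (o(w) = w² + 5 = 5 + w²)
o(14)² = (5 + 14²)² = (5 + 196)² = 201² = 40401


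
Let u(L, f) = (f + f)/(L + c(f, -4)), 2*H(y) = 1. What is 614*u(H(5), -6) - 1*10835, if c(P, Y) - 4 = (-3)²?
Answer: -102427/9 ≈ -11381.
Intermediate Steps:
c(P, Y) = 13 (c(P, Y) = 4 + (-3)² = 4 + 9 = 13)
H(y) = ½ (H(y) = (½)*1 = ½)
u(L, f) = 2*f/(13 + L) (u(L, f) = (f + f)/(L + 13) = (2*f)/(13 + L) = 2*f/(13 + L))
614*u(H(5), -6) - 1*10835 = 614*(2*(-6)/(13 + ½)) - 1*10835 = 614*(2*(-6)/(27/2)) - 10835 = 614*(2*(-6)*(2/27)) - 10835 = 614*(-8/9) - 10835 = -4912/9 - 10835 = -102427/9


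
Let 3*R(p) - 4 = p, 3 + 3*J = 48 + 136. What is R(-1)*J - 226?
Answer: -497/3 ≈ -165.67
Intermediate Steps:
J = 181/3 (J = -1 + (48 + 136)/3 = -1 + (⅓)*184 = -1 + 184/3 = 181/3 ≈ 60.333)
R(p) = 4/3 + p/3
R(-1)*J - 226 = (4/3 + (⅓)*(-1))*(181/3) - 226 = (4/3 - ⅓)*(181/3) - 226 = 1*(181/3) - 226 = 181/3 - 226 = -497/3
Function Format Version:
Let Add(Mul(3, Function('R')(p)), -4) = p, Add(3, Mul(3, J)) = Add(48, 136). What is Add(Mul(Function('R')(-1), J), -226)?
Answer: Rational(-497, 3) ≈ -165.67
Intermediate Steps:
J = Rational(181, 3) (J = Add(-1, Mul(Rational(1, 3), Add(48, 136))) = Add(-1, Mul(Rational(1, 3), 184)) = Add(-1, Rational(184, 3)) = Rational(181, 3) ≈ 60.333)
Function('R')(p) = Add(Rational(4, 3), Mul(Rational(1, 3), p))
Add(Mul(Function('R')(-1), J), -226) = Add(Mul(Add(Rational(4, 3), Mul(Rational(1, 3), -1)), Rational(181, 3)), -226) = Add(Mul(Add(Rational(4, 3), Rational(-1, 3)), Rational(181, 3)), -226) = Add(Mul(1, Rational(181, 3)), -226) = Add(Rational(181, 3), -226) = Rational(-497, 3)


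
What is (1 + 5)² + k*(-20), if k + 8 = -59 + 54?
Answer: 296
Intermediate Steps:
k = -13 (k = -8 + (-59 + 54) = -8 - 5 = -13)
(1 + 5)² + k*(-20) = (1 + 5)² - 13*(-20) = 6² + 260 = 36 + 260 = 296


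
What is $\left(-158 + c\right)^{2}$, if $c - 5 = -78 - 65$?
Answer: $87616$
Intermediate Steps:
$c = -138$ ($c = 5 - 143 = -138$)
$\left(-158 + c\right)^{2} = \left(-158 - 138\right)^{2} = \left(-296\right)^{2} = 87616$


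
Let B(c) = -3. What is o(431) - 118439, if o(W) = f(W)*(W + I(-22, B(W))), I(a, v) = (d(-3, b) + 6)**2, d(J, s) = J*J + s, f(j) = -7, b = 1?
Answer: -123248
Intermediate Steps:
d(J, s) = s + J**2 (d(J, s) = J**2 + s = s + J**2)
I(a, v) = 256 (I(a, v) = ((1 + (-3)**2) + 6)**2 = ((1 + 9) + 6)**2 = (10 + 6)**2 = 16**2 = 256)
o(W) = -1792 - 7*W (o(W) = -7*(W + 256) = -7*(256 + W) = -1792 - 7*W)
o(431) - 118439 = (-1792 - 7*431) - 118439 = (-1792 - 3017) - 118439 = -4809 - 118439 = -123248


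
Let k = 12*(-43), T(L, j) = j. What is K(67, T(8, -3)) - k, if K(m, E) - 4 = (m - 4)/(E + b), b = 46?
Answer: 22423/43 ≈ 521.46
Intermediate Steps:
K(m, E) = 4 + (-4 + m)/(46 + E) (K(m, E) = 4 + (m - 4)/(E + 46) = 4 + (-4 + m)/(46 + E))
k = -516
K(67, T(8, -3)) - k = (180 + 67 + 4*(-3))/(46 - 3) - 1*(-516) = (180 + 67 - 12)/43 + 516 = (1/43)*235 + 516 = 235/43 + 516 = 22423/43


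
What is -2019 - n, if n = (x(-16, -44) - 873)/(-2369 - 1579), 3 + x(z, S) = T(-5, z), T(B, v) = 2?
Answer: -3985943/1974 ≈ -2019.2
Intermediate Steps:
x(z, S) = -1 (x(z, S) = -3 + 2 = -1)
n = 437/1974 (n = (-1 - 873)/(-2369 - 1579) = -874/(-3948) = -874*(-1/3948) = 437/1974 ≈ 0.22138)
-2019 - n = -2019 - 1*437/1974 = -2019 - 437/1974 = -3985943/1974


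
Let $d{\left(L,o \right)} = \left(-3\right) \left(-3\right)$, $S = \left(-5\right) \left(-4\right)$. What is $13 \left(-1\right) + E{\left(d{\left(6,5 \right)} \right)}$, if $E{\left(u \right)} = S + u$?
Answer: $16$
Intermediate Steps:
$S = 20$
$d{\left(L,o \right)} = 9$
$E{\left(u \right)} = 20 + u$
$13 \left(-1\right) + E{\left(d{\left(6,5 \right)} \right)} = 13 \left(-1\right) + \left(20 + 9\right) = -13 + 29 = 16$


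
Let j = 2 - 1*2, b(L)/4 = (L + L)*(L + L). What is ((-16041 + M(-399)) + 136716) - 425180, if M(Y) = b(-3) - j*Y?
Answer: -304361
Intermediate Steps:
b(L) = 16*L² (b(L) = 4*((L + L)*(L + L)) = 4*((2*L)*(2*L)) = 4*(4*L²) = 16*L²)
j = 0 (j = 2 - 2 = 0)
M(Y) = 144 (M(Y) = 16*(-3)² - 0*Y = 16*9 - 1*0 = 144 + 0 = 144)
((-16041 + M(-399)) + 136716) - 425180 = ((-16041 + 144) + 136716) - 425180 = (-15897 + 136716) - 425180 = 120819 - 425180 = -304361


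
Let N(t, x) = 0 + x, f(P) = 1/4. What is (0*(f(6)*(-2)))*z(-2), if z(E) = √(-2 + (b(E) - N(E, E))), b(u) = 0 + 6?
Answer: 0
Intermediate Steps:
b(u) = 6
f(P) = ¼
N(t, x) = x
z(E) = √(4 - E) (z(E) = √(-2 + (6 - E)) = √(4 - E))
(0*(f(6)*(-2)))*z(-2) = (0*((¼)*(-2)))*√(4 - 1*(-2)) = (0*(-½))*√(4 + 2) = 0*√6 = 0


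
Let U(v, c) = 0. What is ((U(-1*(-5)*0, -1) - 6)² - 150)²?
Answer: 12996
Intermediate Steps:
((U(-1*(-5)*0, -1) - 6)² - 150)² = ((0 - 6)² - 150)² = ((-6)² - 150)² = (36 - 150)² = (-114)² = 12996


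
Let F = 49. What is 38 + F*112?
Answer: 5526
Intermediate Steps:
38 + F*112 = 38 + 49*112 = 38 + 5488 = 5526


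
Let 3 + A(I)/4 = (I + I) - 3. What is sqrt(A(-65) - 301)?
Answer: 13*I*sqrt(5) ≈ 29.069*I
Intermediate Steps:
A(I) = -24 + 8*I (A(I) = -12 + 4*((I + I) - 3) = -12 + 4*(2*I - 3) = -12 + 4*(-3 + 2*I) = -12 + (-12 + 8*I) = -24 + 8*I)
sqrt(A(-65) - 301) = sqrt((-24 + 8*(-65)) - 301) = sqrt((-24 - 520) - 301) = sqrt(-544 - 301) = sqrt(-845) = 13*I*sqrt(5)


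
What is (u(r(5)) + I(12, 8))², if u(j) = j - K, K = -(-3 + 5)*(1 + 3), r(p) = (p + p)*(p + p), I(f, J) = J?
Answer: 13456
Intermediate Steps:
r(p) = 4*p² (r(p) = (2*p)*(2*p) = 4*p²)
K = -8 (K = -2*4 = -1*8 = -8)
u(j) = 8 + j (u(j) = j - 1*(-8) = j + 8 = 8 + j)
(u(r(5)) + I(12, 8))² = ((8 + 4*5²) + 8)² = ((8 + 4*25) + 8)² = ((8 + 100) + 8)² = (108 + 8)² = 116² = 13456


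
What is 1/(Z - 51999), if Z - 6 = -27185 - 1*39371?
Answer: -1/118549 ≈ -8.4353e-6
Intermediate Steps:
Z = -66550 (Z = 6 + (-27185 - 1*39371) = 6 + (-27185 - 39371) = 6 - 66556 = -66550)
1/(Z - 51999) = 1/(-66550 - 51999) = 1/(-118549) = -1/118549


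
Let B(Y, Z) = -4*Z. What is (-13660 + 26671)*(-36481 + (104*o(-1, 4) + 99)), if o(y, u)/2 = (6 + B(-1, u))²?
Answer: -202737402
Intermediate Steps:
o(y, u) = 2*(6 - 4*u)²
(-13660 + 26671)*(-36481 + (104*o(-1, 4) + 99)) = (-13660 + 26671)*(-36481 + (104*(8*(-3 + 2*4)²) + 99)) = 13011*(-36481 + (104*(8*(-3 + 8)²) + 99)) = 13011*(-36481 + (104*(8*5²) + 99)) = 13011*(-36481 + (104*(8*25) + 99)) = 13011*(-36481 + (104*200 + 99)) = 13011*(-36481 + (20800 + 99)) = 13011*(-36481 + 20899) = 13011*(-15582) = -202737402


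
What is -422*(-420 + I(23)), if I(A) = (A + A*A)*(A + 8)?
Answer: -7044024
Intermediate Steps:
I(A) = (8 + A)*(A + A²) (I(A) = (A + A²)*(8 + A) = (8 + A)*(A + A²))
-422*(-420 + I(23)) = -422*(-420 + 23*(8 + 23² + 9*23)) = -422*(-420 + 23*(8 + 529 + 207)) = -422*(-420 + 23*744) = -422*(-420 + 17112) = -422*16692 = -7044024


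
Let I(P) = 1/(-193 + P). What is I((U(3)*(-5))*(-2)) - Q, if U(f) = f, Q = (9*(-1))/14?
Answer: 1453/2282 ≈ 0.63672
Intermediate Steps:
Q = -9/14 (Q = -9*1/14 = -9/14 ≈ -0.64286)
I((U(3)*(-5))*(-2)) - Q = 1/(-193 + (3*(-5))*(-2)) - 1*(-9/14) = 1/(-193 - 15*(-2)) + 9/14 = 1/(-193 + 30) + 9/14 = 1/(-163) + 9/14 = -1/163 + 9/14 = 1453/2282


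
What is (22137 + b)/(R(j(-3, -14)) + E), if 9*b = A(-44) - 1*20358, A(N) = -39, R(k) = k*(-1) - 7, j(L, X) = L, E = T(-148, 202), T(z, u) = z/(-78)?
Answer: -387478/41 ≈ -9450.7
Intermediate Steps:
T(z, u) = -z/78 (T(z, u) = z*(-1/78) = -z/78)
E = 74/39 (E = -1/78*(-148) = 74/39 ≈ 1.8974)
R(k) = -7 - k (R(k) = -k - 7 = -7 - k)
b = -6799/3 (b = (-39 - 1*20358)/9 = (-39 - 20358)/9 = (⅑)*(-20397) = -6799/3 ≈ -2266.3)
(22137 + b)/(R(j(-3, -14)) + E) = (22137 - 6799/3)/((-7 - 1*(-3)) + 74/39) = 59612/(3*((-7 + 3) + 74/39)) = 59612/(3*(-4 + 74/39)) = 59612/(3*(-82/39)) = (59612/3)*(-39/82) = -387478/41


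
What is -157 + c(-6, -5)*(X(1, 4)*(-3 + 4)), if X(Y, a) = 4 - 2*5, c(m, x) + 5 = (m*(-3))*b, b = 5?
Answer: -667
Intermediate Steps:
c(m, x) = -5 - 15*m (c(m, x) = -5 + (m*(-3))*5 = -5 - 3*m*5 = -5 - 15*m)
X(Y, a) = -6 (X(Y, a) = 4 - 1*10 = 4 - 10 = -6)
-157 + c(-6, -5)*(X(1, 4)*(-3 + 4)) = -157 + (-5 - 15*(-6))*(-6*(-3 + 4)) = -157 + (-5 + 90)*(-6*1) = -157 + 85*(-6) = -157 - 510 = -667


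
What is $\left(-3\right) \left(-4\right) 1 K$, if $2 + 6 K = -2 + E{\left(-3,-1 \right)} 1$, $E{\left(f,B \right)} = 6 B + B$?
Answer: $-22$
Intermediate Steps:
$E{\left(f,B \right)} = 7 B$
$K = - \frac{11}{6}$ ($K = - \frac{1}{3} + \frac{-2 + 7 \left(-1\right) 1}{6} = - \frac{1}{3} + \frac{-2 - 7}{6} = - \frac{1}{3} + \frac{1}{6} \left(-9\right) = - \frac{1}{3} - \frac{3}{2} = - \frac{11}{6} \approx -1.8333$)
$\left(-3\right) \left(-4\right) 1 K = \left(-3\right) \left(-4\right) 1 \left(- \frac{11}{6}\right) = 12 \cdot 1 \left(- \frac{11}{6}\right) = 12 \left(- \frac{11}{6}\right) = -22$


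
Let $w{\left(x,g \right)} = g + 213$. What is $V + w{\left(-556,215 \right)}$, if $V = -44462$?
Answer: $-44034$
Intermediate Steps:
$w{\left(x,g \right)} = 213 + g$
$V + w{\left(-556,215 \right)} = -44462 + \left(213 + 215\right) = -44462 + 428 = -44034$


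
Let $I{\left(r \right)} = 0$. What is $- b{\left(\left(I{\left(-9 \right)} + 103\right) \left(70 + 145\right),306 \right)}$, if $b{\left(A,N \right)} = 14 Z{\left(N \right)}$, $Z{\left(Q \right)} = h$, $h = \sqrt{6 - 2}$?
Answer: $-28$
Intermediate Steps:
$h = 2$ ($h = \sqrt{4} = 2$)
$Z{\left(Q \right)} = 2$
$b{\left(A,N \right)} = 28$ ($b{\left(A,N \right)} = 14 \cdot 2 = 28$)
$- b{\left(\left(I{\left(-9 \right)} + 103\right) \left(70 + 145\right),306 \right)} = \left(-1\right) 28 = -28$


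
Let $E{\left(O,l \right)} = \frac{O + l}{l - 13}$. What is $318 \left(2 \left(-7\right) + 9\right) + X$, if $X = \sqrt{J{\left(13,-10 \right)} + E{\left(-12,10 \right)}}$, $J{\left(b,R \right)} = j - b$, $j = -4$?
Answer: $-1590 + \frac{7 i \sqrt{3}}{3} \approx -1590.0 + 4.0415 i$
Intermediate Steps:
$E{\left(O,l \right)} = \frac{O + l}{-13 + l}$
$J{\left(b,R \right)} = -4 - b$
$X = \frac{7 i \sqrt{3}}{3}$ ($X = \sqrt{\left(-4 - 13\right) + \frac{-12 + 10}{-13 + 10}} = \sqrt{\left(-4 - 13\right) + \frac{1}{-3} \left(-2\right)} = \sqrt{-17 - - \frac{2}{3}} = \sqrt{-17 + \frac{2}{3}} = \sqrt{- \frac{49}{3}} = \frac{7 i \sqrt{3}}{3} \approx 4.0415 i$)
$318 \left(2 \left(-7\right) + 9\right) + X = 318 \left(2 \left(-7\right) + 9\right) + \frac{7 i \sqrt{3}}{3} = 318 \left(-14 + 9\right) + \frac{7 i \sqrt{3}}{3} = 318 \left(-5\right) + \frac{7 i \sqrt{3}}{3} = -1590 + \frac{7 i \sqrt{3}}{3}$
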